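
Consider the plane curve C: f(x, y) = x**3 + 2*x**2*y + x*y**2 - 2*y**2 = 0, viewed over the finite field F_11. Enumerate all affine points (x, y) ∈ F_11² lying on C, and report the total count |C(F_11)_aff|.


Affine F_11-points: {(0, 0), (2, 10), (6, 6), (6, 9), (7, 3), (7, 6), (8, 2), (8, 6), (10, 3), (10, 5)}; count = 10.

For each of the 121 pairs (x, y) ∈ F_11², evaluate f(x, y) mod 11. Record the zeros.
  x = 0: [0↦0, 1↦9, 2↦3, 3↦4, 4↦1, 5↦5, 6↦5, 7↦1, 8↦4, 9↦3, 10↦9]  zeros at y ∈ {0}
  x = 1: [0↦1, 1↦2, 2↦1, 3↦9, 4↦4, 5↦8, 6↦10, 7↦10, 8↦8, 9↦4, 10↦9]  zeros at y ∈ ∅
  x = 2: [0↦8, 1↦5, 2↦2, 3↦10, 4↦7, 5↦4, 6↦1, 7↦9, 8↦6, 9↦3, 10↦0]  zeros at y ∈ {10}
  x = 3: [0↦5, 1↦2, 2↦1, 3↦2, 4↦5, 5↦10, 6↦6, 7↦4, 8↦4, 9↦6, 10↦10]  zeros at y ∈ ∅
  x = 4: [0↦9, 1↦10, 2↦4, 3↦2, 4↦4, 5↦10, 6↦9, 7↦1, 8↦8, 9↦8, 10↦1]  zeros at y ∈ ∅
  x = 5: [0↦4, 1↦2, 2↦6, 3↦5, 4↦10, 5↦10, 6↦5, 7↦6, 8↦2, 9↦4, 10↦1]  zeros at y ∈ ∅
  x = 6: [0↦7, 1↦6, 2↦2, 3↦6, 4↦7, 5↦5, 6↦0, 7↦3, 8↦3, 9↦0, 10↦5]  zeros at y ∈ {6, 9}
  x = 7: [0↦2, 1↦6, 2↦9, 3↦0, 4↦1, 5↦1, 6↦0, 7↦9, 8↦6, 9↦2, 10↦8]  zeros at y ∈ {3, 6}
  x = 8: [0↦6, 1↦8, 2↦0, 3↦4, 4↦9, 5↦4, 6↦0, 7↦8, 8↦6, 9↦5, 10↦5]  zeros at y ∈ {2, 6}
  x = 9: [0↦3, 1↦7, 2↦3, 3↦2, 4↦4, 5↦9, 6↦6, 7↦6, 8↦9, 9↦4, 10↦2]  zeros at y ∈ ∅
  x = 10: [0↦10, 1↦9, 2↦2, 3↦0, 4↦3, 5↦0, 6↦2, 7↦9, 8↦10, 9↦5, 10↦5]  zeros at y ∈ {3, 5}
Collecting zeros: affine points = {(0, 0), (2, 10), (6, 6), (6, 9), (7, 3), (7, 6), (8, 2), (8, 6), (10, 3), (10, 5)}.
Total count |C(F_11)_aff| = 10.


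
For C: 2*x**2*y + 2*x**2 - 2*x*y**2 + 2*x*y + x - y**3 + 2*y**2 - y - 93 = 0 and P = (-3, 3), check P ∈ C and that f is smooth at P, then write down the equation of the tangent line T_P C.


Tangent line at P: -59*x + 32*y - 273 = 0.

Step 1: f(-3, 3) = 0, so P lies on C.
Step 2: partial derivatives
  f_x(x, y) = 4*x*y + 4*x - 2*y**2 + 2*y + 1, f_y(x, y) = 2*x**2 - 4*x*y + 2*x - 3*y**2 + 4*y - 1.
  f_x(P) = -59, f_y(P) = 32 (gradient nonzero, so P is smooth).
Step 3: tangent line at P: -59·(x − -3) + 32·(y − 3) = 0.
Expanding: -59*x + 32*y - 273 = 0.


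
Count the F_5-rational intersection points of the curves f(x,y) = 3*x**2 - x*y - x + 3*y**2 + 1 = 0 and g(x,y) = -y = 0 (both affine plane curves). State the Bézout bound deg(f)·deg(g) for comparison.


Common zeros: {(3, 0), (4, 0)}; count = 2; Bézout bound = 2.

deg(f) = 2, deg(g) = 1, so Bézout bound = 2.
Scan x ∈ F_5. For each x, list the y ∈ F_5 with f(x, y) ≡ 0 and those with g(x, y) ≡ 0 (mod 5); the common zeros in that column are the intersection.
  x = 0: f ≡ 0 at y ∈ ∅; g ≡ 0 at y ∈ {0}; common: ∅.
  x = 1: f ≡ 0 at y ∈ {1}; g ≡ 0 at y ∈ {0}; common: ∅.
  x = 2: f ≡ 0 at y ∈ ∅; g ≡ 0 at y ∈ {0}; common: ∅.
  x = 3: f ≡ 0 at y ∈ {0, 1}; g ≡ 0 at y ∈ {0}; common: {0}.
  x = 4: f ≡ 0 at y ∈ {0, 3}; g ≡ 0 at y ∈ {0}; common: {0}.
Collecting: common zeros = {(3, 0), (4, 0)}, so the count is 2.
Comparison with the Bézout bound: 2 ≤ 2 = deg(f)·deg(g), as expected for curves with no common component (the bound is attained).


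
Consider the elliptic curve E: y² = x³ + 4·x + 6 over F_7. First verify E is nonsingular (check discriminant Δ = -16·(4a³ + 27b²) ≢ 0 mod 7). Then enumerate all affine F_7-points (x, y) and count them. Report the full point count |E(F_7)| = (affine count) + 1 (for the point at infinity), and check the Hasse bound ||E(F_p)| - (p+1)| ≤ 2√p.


Affine points = {(1, 2), (1, 5), (2, 1), (2, 6), (4, 3), (4, 4), (5, 2), (5, 5), (6, 1), (6, 6)}; affine count = 10; |E(F_7)| = 11.

Discriminant check: Δ ∝ 4a³ + 27b² = 4·4³ + 27·6² = 4·64 + 27·36 ≡ 3 (mod 7). Nonzero ⇒ E is nonsingular.
For each x ∈ F_7, compute rhs = x³ + 4·x + 6 mod 7, then count y ∈ F_7 with y² ≡ rhs.
  x = 0: rhs = 6, matching y values: none (0 points).
  x = 1: rhs = 4, matching y values: 2, 5 (2 points).
  x = 2: rhs = 1, matching y values: 1, 6 (2 points).
  x = 3: rhs = 3, matching y values: none (0 points).
  x = 4: rhs = 2, matching y values: 3, 4 (2 points).
  x = 5: rhs = 4, matching y values: 2, 5 (2 points).
  x = 6: rhs = 1, matching y values: 1, 6 (2 points).
Total affine count: 10.
Full point count |E(F_7)| = 10 + 1 = 11.
Hasse bound: |11 − (7+1)| = |3| = 3 ≤ 2√7 ≈ 5.2915 ✓.


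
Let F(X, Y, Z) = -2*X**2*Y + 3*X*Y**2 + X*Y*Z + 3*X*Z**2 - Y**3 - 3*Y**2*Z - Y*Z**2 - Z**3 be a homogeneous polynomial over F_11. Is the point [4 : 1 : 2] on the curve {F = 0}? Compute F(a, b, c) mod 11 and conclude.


F(4,1,2) ≡ 6 (mod 11); P is NOT on the curve.

Evaluate F(4, 1, 2) term-by-term (mod 11).
  -2*X**2*Y ↦ -2·16·1·1 = -32
  3*X*Y**2 ↦ 3·4·1·1 = 12
  X*Y*Z ↦ 1·4·1·2 = 8
  3*X*Z**2 ↦ 3·4·1·4 = 48
  -Y**3 ↦ -1·1·1·1 = -1
  -3*Y**2*Z ↦ -3·1·1·2 = -6
  -Y*Z**2 ↦ -1·1·1·4 = -4
  -Z**3 ↦ -1·1·1·8 = -8
Sum: F(4, 1, 2) = (-32) + (12) + (8) + (48) + (-1) + (-6) + (-4) + (-8) = 17.
Reducing mod 11: 17 ≡ 6 (mod 11).
Since F(a, b, c) ≡ 6 ≠ 0 (mod 11), P does NOT lie on the curve.


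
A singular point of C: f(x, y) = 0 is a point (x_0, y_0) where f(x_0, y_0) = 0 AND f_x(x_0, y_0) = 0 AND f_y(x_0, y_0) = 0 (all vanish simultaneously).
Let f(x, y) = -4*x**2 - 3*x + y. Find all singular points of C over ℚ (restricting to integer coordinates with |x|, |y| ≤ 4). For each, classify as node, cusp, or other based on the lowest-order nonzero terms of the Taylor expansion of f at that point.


No singular points in the scanned grid; C is smooth there.

Compute partial derivatives:
  f_x = -8*x - 3.
  f_y = 1.
f_y = 1 is a nonzero constant, so f_y never vanishes: no point (x, y) can satisfy f = f_x = f_y = 0. In particular no (x, y) ∈ {−4, ..., 4}² is singular; the curve is smooth.


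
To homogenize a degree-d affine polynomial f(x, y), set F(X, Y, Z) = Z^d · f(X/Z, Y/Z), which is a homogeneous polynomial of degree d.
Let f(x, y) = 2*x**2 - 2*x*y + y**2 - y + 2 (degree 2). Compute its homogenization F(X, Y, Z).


F(X, Y, Z) = 2*X**2 - 2*X*Y + Y**2 - Y*Z + 2*Z**2

deg(f) = 2.
Substitute x = X/Z, y = Y/Z into f, then multiply by Z^2.
  monomial 2·x^2·y^0 ↦ 2·X^2·Y^0·Z^0.
  monomial -2·x^1·y^1 ↦ -2·X^1·Y^1·Z^0.
  monomial 1·x^0·y^2 ↦ 1·X^0·Y^2·Z^0.
  monomial -1·x^0·y^1 ↦ -1·X^0·Y^1·Z^1.
  monomial 2·x^0·y^0 ↦ 2·X^0·Y^0·Z^2.
Collecting: F(X, Y, Z) = 2*X**2 - 2*X*Y + Y**2 - Y*Z + 2*Z**2.


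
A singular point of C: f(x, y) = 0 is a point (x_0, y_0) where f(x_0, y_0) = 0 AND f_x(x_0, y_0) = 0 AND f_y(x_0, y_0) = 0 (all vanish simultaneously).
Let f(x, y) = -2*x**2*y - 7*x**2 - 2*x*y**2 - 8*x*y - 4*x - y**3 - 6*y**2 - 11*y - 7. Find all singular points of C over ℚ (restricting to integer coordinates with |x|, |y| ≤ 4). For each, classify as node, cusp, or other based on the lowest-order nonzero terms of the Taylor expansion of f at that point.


Singular points: {(1, -3)}; classification: node.

Compute partial derivatives:
  f_x = -4*x*y - 14*x - 2*y**2 - 8*y - 4.
  f_y = -2*x**2 - 4*x*y - 8*x - 3*y**2 - 12*y - 11.
Scan x_0 ∈ {−4, ..., 4}. For each x_0, f_y(x_0, y) is a polynomial in y; find its integer roots y ∈ {−4, ..., 4}, then test f_x and f at those candidates.
  x = -4: f_y(-4, y) = -3*y**2 + 4*y - 11; no integer root y with |y| ≤ 4.
  x = -3: f_y(-3, y) = -3*y**2 - 5; no integer root y with |y| ≤ 4.
  x = -2: f_y(-2, y) = -3*y**2 - 4*y - 3; no integer root y with |y| ≤ 4.
  x = -1: f_y(-1, y) = -3*y**2 - 8*y - 5; vanishes at y ∈ {-1}. (-1, -1): f_x = 12 ≠ 0.
  x = 0: f_y(0, y) = -3*y**2 - 12*y - 11; no integer root y with |y| ≤ 4.
  x = 1: f_y(1, y) = -3*y**2 - 16*y - 21; vanishes at y ∈ {-3}. (1, -3): f_x = 0, f = 0 — SINGULAR.
  x = 2: f_y(2, y) = -3*y**2 - 20*y - 35; no integer root y with |y| ≤ 4.
  x = 3: f_y(3, y) = -3*y**2 - 24*y - 53; no integer root y with |y| ≤ 4.
  x = 4: f_y(4, y) = -3*y**2 - 28*y - 75; no integer root y with |y| ≤ 4.
Only singular point on the grid: (1, -3).
Classify: substitute x = 1 + u, y = -3 + v and expand: f = -2*u**2*v - u**2 - 2*u*v**2 - v**3 + v**2.
No constant or linear terms (consistent with a singular point). Quadratic part: -u**2 + v**2. Cubic part: -2*u**2*v - 2*u*v**2 - v**3.
The quadratic part v**2 - u**2 = (v − u)(v + u) splits into two distinct linear factors, so there are two distinct tangent lines y − -3 = ±(x − 1) — this is a node (ordinary double point).
Classification: node.


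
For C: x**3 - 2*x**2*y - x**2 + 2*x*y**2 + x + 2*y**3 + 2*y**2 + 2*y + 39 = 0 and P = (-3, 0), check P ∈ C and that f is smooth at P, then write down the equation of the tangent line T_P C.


Tangent line at P: 34*x - 16*y + 102 = 0.

Step 1: f(-3, 0) = 0, so P lies on C.
Step 2: partial derivatives
  f_x(x, y) = 3*x**2 - 4*x*y - 2*x + 2*y**2 + 1, f_y(x, y) = -2*x**2 + 4*x*y + 6*y**2 + 4*y + 2.
  f_x(P) = 34, f_y(P) = -16 (gradient nonzero, so P is smooth).
Step 3: tangent line at P: 34·(x − -3) + -16·(y − 0) = 0.
Expanding: 34*x - 16*y + 102 = 0.


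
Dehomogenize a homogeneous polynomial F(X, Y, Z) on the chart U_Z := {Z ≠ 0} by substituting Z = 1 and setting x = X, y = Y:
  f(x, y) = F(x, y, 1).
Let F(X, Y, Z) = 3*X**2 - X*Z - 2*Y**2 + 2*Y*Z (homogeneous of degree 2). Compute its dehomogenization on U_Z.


f(x, y) = 3*x**2 - x - 2*y**2 + 2*y

On U_Z we set Z = 1. Each monomial c·X^i·Y^j·Z^k in F becomes c·x^i·y^j·1^k = c·x^i·y^j.
Substituting Z = 1: F(X, Y, 1) = 3*x**2 - x - 2*y**2 + 2*y.
Note: deg(f) ≤ deg(F) = 2; strict inequality happens when F is divisible by Z (lost terms).


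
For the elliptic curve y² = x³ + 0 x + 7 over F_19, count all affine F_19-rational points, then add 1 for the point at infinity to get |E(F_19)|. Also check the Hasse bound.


Affine points = {(0, 8), (0, 11), (8, 5), (8, 14), (10, 0), (12, 5), (12, 14), (13, 0), (15, 0), (18, 5), (18, 14)}; affine count = 11; |E(F_19)| = 12.

Discriminant check: Δ ∝ 4a³ + 27b² = 4·0³ + 27·7² = 4·0 + 27·49 ≡ 12 (mod 19). Nonzero ⇒ E is nonsingular.
For each x ∈ F_19, compute rhs = x³ + 0·x + 7 mod 19, then count y ∈ F_19 with y² ≡ rhs.
  x = 0: rhs = 7, matching y values: 8, 11 (2 points).
  x = 1: rhs = 8, matching y values: none (0 points).
  x = 2: rhs = 15, matching y values: none (0 points).
  x = 3: rhs = 15, matching y values: none (0 points).
  x = 4: rhs = 14, matching y values: none (0 points).
  x = 5: rhs = 18, matching y values: none (0 points).
  x = 6: rhs = 14, matching y values: none (0 points).
  x = 7: rhs = 8, matching y values: none (0 points).
  x = 8: rhs = 6, matching y values: 5, 14 (2 points).
  x = 9: rhs = 14, matching y values: none (0 points).
  x = 10: rhs = 0, matching y values: 0 (1 points).
  x = 11: rhs = 8, matching y values: none (0 points).
  x = 12: rhs = 6, matching y values: 5, 14 (2 points).
  x = 13: rhs = 0, matching y values: 0 (1 points).
  x = 14: rhs = 15, matching y values: none (0 points).
  x = 15: rhs = 0, matching y values: 0 (1 points).
  x = 16: rhs = 18, matching y values: none (0 points).
  x = 17: rhs = 18, matching y values: none (0 points).
  x = 18: rhs = 6, matching y values: 5, 14 (2 points).
Total affine count: 11.
Full point count |E(F_19)| = 11 + 1 = 12.
Hasse bound: |12 − (19+1)| = |-8| = 8 ≤ 2√19 ≈ 8.7178 ✓.


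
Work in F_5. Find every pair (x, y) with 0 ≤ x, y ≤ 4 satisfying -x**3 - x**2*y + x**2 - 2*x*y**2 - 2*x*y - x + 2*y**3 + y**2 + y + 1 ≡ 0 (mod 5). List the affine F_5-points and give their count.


Affine F_5-points: {(0, 1), (1, 0), (2, 0), (2, 2), (3, 0)}; count = 5.

For each of the 25 pairs (x, y) ∈ F_5², evaluate f(x, y) mod 5. Record the zeros.
  x = 0: [0↦1, 1↦0, 2↦3, 3↦2, 4↦4]  zeros at y ∈ {1}
  x = 1: [0↦0, 1↦4, 2↦3, 3↦4, 4↦4]  zeros at y ∈ {0}
  x = 2: [0↦0, 1↦2, 2↦0, 3↦1, 4↦2]  zeros at y ∈ {0, 2}
  x = 3: [0↦0, 1↦3, 2↦3, 3↦2, 4↦2]  zeros at y ∈ {0}
  x = 4: [0↦4, 1↦1, 2↦1, 3↦1, 4↦3]  zeros at y ∈ ∅
Collecting zeros: affine points = {(0, 1), (1, 0), (2, 0), (2, 2), (3, 0)}.
Total count |C(F_5)_aff| = 5.


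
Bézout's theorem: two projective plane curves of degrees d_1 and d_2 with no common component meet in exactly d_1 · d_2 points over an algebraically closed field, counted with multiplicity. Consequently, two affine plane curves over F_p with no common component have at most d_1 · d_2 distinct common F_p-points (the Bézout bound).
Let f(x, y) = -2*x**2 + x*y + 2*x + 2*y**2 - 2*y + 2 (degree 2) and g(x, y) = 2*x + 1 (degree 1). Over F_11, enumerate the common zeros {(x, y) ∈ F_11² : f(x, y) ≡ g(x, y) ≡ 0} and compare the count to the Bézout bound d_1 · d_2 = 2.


Common zeros: {(5, 1), (5, 3)}; count = 2; Bézout bound = 2.

deg(f) = 2, deg(g) = 1, so Bézout bound = 2.
Scan x ∈ F_11. For each x, list the y ∈ F_11 with f(x, y) ≡ 0 and those with g(x, y) ≡ 0 (mod 11); the common zeros in that column are the intersection.
  x = 0: f ≡ 0 at y ∈ ∅; g ≡ 0 at y ∈ ∅; common: ∅.
  x = 1: f ≡ 0 at y ∈ ∅; g ≡ 0 at y ∈ ∅; common: ∅.
  x = 2: f ≡ 0 at y ∈ {1, 10}; g ≡ 0 at y ∈ ∅; common: ∅.
  x = 3: f ≡ 0 at y ∈ {2, 3}; g ≡ 0 at y ∈ ∅; common: ∅.
  x = 4: f ≡ 0 at y ∈ {0, 10}; g ≡ 0 at y ∈ ∅; common: ∅.
  x = 5: f ≡ 0 at y ∈ {1, 3}; g ≡ 0 at y ∈ {0, 1, 2, 3, 4, 5, 6, 7, 8, 9, 10}; common: {1, 3}.
  x = 6: f ≡ 0 at y ∈ ∅; g ≡ 0 at y ∈ ∅; common: ∅.
  x = 7: f ≡ 0 at y ∈ ∅; g ≡ 0 at y ∈ ∅; common: ∅.
  x = 8: f ≡ 0 at y ∈ {0, 8}; g ≡ 0 at y ∈ ∅; common: ∅.
  x = 9: f ≡ 0 at y ∈ ∅; g ≡ 0 at y ∈ ∅; common: ∅.
  x = 10: f ≡ 0 at y ∈ {2, 5}; g ≡ 0 at y ∈ ∅; common: ∅.
Collecting: common zeros = {(5, 1), (5, 3)}, so the count is 2.
Comparison with the Bézout bound: 2 ≤ 2 = deg(f)·deg(g), as expected for curves with no common component (the bound is attained).


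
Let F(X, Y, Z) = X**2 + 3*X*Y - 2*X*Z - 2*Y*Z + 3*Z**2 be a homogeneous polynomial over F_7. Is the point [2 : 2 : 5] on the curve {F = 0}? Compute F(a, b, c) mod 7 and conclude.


F(2,2,5) ≡ 2 (mod 7); P is NOT on the curve.

Evaluate F(2, 2, 5) term-by-term (mod 7).
  X**2 ↦ 1·4·1·1 = 4
  3*X*Y ↦ 3·2·2·1 = 12
  -2*X*Z ↦ -2·2·1·5 = -20
  -2*Y*Z ↦ -2·1·2·5 = -20
  3*Z**2 ↦ 3·1·1·25 = 75
Sum: F(2, 2, 5) = (4) + (12) + (-20) + (-20) + (75) = 51.
Reducing mod 7: 51 ≡ 2 (mod 7).
Since F(a, b, c) ≡ 2 ≠ 0 (mod 7), P does NOT lie on the curve.


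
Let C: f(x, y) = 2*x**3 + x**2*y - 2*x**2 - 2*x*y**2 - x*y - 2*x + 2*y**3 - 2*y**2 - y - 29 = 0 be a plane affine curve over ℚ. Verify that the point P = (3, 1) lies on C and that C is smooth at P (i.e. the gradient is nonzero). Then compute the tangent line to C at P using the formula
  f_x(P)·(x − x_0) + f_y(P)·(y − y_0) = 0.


Tangent line at P: 43*x - 5*y - 124 = 0.

Step 1: f(3, 1) = 0, so P lies on C.
Step 2: partial derivatives
  f_x(x, y) = 6*x**2 + 2*x*y - 4*x - 2*y**2 - y - 2, f_y(x, y) = x**2 - 4*x*y - x + 6*y**2 - 4*y - 1.
  f_x(P) = 43, f_y(P) = -5 (gradient nonzero, so P is smooth).
Step 3: tangent line at P: 43·(x − 3) + -5·(y − 1) = 0.
Expanding: 43*x - 5*y - 124 = 0.


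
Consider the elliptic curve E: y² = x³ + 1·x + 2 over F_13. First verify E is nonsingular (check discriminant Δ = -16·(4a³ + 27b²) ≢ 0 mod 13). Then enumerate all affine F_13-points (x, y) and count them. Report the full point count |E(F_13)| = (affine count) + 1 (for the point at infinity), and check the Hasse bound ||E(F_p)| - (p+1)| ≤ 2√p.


Affine points = {(1, 2), (1, 11), (2, 5), (2, 8), (6, 4), (6, 9), (7, 1), (7, 12), (9, 5), (9, 8), (12, 0)}; affine count = 11; |E(F_13)| = 12.

Discriminant check: Δ ∝ 4a³ + 27b² = 4·1³ + 27·2² = 4·1 + 27·4 ≡ 8 (mod 13). Nonzero ⇒ E is nonsingular.
For each x ∈ F_13, compute rhs = x³ + 1·x + 2 mod 13, then count y ∈ F_13 with y² ≡ rhs.
  x = 0: rhs = 2, matching y values: none (0 points).
  x = 1: rhs = 4, matching y values: 2, 11 (2 points).
  x = 2: rhs = 12, matching y values: 5, 8 (2 points).
  x = 3: rhs = 6, matching y values: none (0 points).
  x = 4: rhs = 5, matching y values: none (0 points).
  x = 5: rhs = 2, matching y values: none (0 points).
  x = 6: rhs = 3, matching y values: 4, 9 (2 points).
  x = 7: rhs = 1, matching y values: 1, 12 (2 points).
  x = 8: rhs = 2, matching y values: none (0 points).
  x = 9: rhs = 12, matching y values: 5, 8 (2 points).
  x = 10: rhs = 11, matching y values: none (0 points).
  x = 11: rhs = 5, matching y values: none (0 points).
  x = 12: rhs = 0, matching y values: 0 (1 points).
Total affine count: 11.
Full point count |E(F_13)| = 11 + 1 = 12.
Hasse bound: |12 − (13+1)| = |-2| = 2 ≤ 2√13 ≈ 7.2111 ✓.


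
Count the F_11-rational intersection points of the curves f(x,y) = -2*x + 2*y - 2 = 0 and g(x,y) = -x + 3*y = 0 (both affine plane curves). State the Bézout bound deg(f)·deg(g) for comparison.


Common zeros: {(4, 5)}; count = 1; Bézout bound = 1.

deg(f) = 1, deg(g) = 1, so Bézout bound = 1.
Scan x ∈ F_11. For each x, list the y ∈ F_11 with f(x, y) ≡ 0 and those with g(x, y) ≡ 0 (mod 11); the common zeros in that column are the intersection.
  x = 0: f ≡ 0 at y ∈ {1}; g ≡ 0 at y ∈ {0}; common: ∅.
  x = 1: f ≡ 0 at y ∈ {2}; g ≡ 0 at y ∈ {4}; common: ∅.
  x = 2: f ≡ 0 at y ∈ {3}; g ≡ 0 at y ∈ {8}; common: ∅.
  x = 3: f ≡ 0 at y ∈ {4}; g ≡ 0 at y ∈ {1}; common: ∅.
  x = 4: f ≡ 0 at y ∈ {5}; g ≡ 0 at y ∈ {5}; common: {5}.
  x = 5: f ≡ 0 at y ∈ {6}; g ≡ 0 at y ∈ {9}; common: ∅.
  x = 6: f ≡ 0 at y ∈ {7}; g ≡ 0 at y ∈ {2}; common: ∅.
  x = 7: f ≡ 0 at y ∈ {8}; g ≡ 0 at y ∈ {6}; common: ∅.
  x = 8: f ≡ 0 at y ∈ {9}; g ≡ 0 at y ∈ {10}; common: ∅.
  x = 9: f ≡ 0 at y ∈ {10}; g ≡ 0 at y ∈ {3}; common: ∅.
  x = 10: f ≡ 0 at y ∈ {0}; g ≡ 0 at y ∈ {7}; common: ∅.
Collecting: common zeros = {(4, 5)}, so the count is 1.
Comparison with the Bézout bound: 1 ≤ 1 = deg(f)·deg(g), as expected for curves with no common component (the bound is attained).


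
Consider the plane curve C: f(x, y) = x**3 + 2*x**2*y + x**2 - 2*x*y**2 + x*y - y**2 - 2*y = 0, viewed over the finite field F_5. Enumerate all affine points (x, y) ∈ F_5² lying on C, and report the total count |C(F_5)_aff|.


Affine F_5-points: {(0, 0), (0, 3), (1, 1), (2, 1), (3, 3), (3, 4), (4, 0), (4, 1)}; count = 8.

For each of the 25 pairs (x, y) ∈ F_5², evaluate f(x, y) mod 5. Record the zeros.
  x = 0: [0↦0, 1↦2, 2↦2, 3↦0, 4↦1]  zeros at y ∈ {0, 3}
  x = 1: [0↦2, 1↦0, 2↦2, 3↦3, 4↦3]  zeros at y ∈ {1}
  x = 2: [0↦2, 1↦0, 2↦3, 3↦1, 4↦4]  zeros at y ∈ {1}
  x = 3: [0↦1, 1↦3, 2↦1, 3↦0, 4↦0]  zeros at y ∈ {3, 4}
  x = 4: [0↦0, 1↦0, 2↦2, 3↦1, 4↦2]  zeros at y ∈ {0, 1}
Collecting zeros: affine points = {(0, 0), (0, 3), (1, 1), (2, 1), (3, 3), (3, 4), (4, 0), (4, 1)}.
Total count |C(F_5)_aff| = 8.


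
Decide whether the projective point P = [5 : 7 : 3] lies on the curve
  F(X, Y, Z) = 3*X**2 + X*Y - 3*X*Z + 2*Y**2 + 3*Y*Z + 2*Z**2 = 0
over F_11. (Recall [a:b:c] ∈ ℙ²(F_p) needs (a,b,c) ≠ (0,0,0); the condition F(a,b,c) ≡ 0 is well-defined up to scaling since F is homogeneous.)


F(5,7,3) ≡ 2 (mod 11); P is NOT on the curve.

Evaluate F(5, 7, 3) term-by-term (mod 11).
  3*X**2 ↦ 3·25·1·1 = 75
  X*Y ↦ 1·5·7·1 = 35
  -3*X*Z ↦ -3·5·1·3 = -45
  2*Y**2 ↦ 2·1·49·1 = 98
  3*Y*Z ↦ 3·1·7·3 = 63
  2*Z**2 ↦ 2·1·1·9 = 18
Sum: F(5, 7, 3) = (75) + (35) + (-45) + (98) + (63) + (18) = 244.
Reducing mod 11: 244 ≡ 2 (mod 11).
Since F(a, b, c) ≡ 2 ≠ 0 (mod 11), P does NOT lie on the curve.


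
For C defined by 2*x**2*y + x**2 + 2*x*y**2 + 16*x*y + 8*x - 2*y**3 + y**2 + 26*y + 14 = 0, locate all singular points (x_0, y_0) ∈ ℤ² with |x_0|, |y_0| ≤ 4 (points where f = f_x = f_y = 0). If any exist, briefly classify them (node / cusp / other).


Singular points: {(-3, -1)}; classification: node.

Compute partial derivatives:
  f_x = 4*x*y + 2*x + 2*y**2 + 16*y + 8.
  f_y = 2*x**2 + 4*x*y + 16*x - 6*y**2 + 2*y + 26.
Scan x_0 ∈ {−4, ..., 4}. For each x_0, f_y(x_0, y) is a polynomial in y; find its integer roots y ∈ {−4, ..., 4}, then test f_x and f at those candidates.
  x = -4: f_y(-4, y) = -6*y**2 - 14*y - 6; no integer root y with |y| ≤ 4.
  x = -3: f_y(-3, y) = -6*y**2 - 10*y - 4; vanishes at y ∈ {-1}. (-3, -1): f_x = 0, f = 0 — SINGULAR.
  x = -2: f_y(-2, y) = -6*y**2 - 6*y + 2; no integer root y with |y| ≤ 4.
  x = -1: f_y(-1, y) = -6*y**2 - 2*y + 12; no integer root y with |y| ≤ 4.
  x = 0: f_y(0, y) = -6*y**2 + 2*y + 26; no integer root y with |y| ≤ 4.
  x = 1: f_y(1, y) = -6*y**2 + 6*y + 44; no integer root y with |y| ≤ 4.
  x = 2: f_y(2, y) = -6*y**2 + 10*y + 66; no integer root y with |y| ≤ 4.
  x = 3: f_y(3, y) = -6*y**2 + 14*y + 92; no integer root y with |y| ≤ 4.
  x = 4: f_y(4, y) = -6*y**2 + 18*y + 122; no integer root y with |y| ≤ 4.
Only singular point on the grid: (-3, -1).
Classify: substitute x = -3 + u, y = -1 + v and expand: f = 2*u**2*v - u**2 + 2*u*v**2 - 2*v**3 + v**2.
No constant or linear terms (consistent with a singular point). Quadratic part: -u**2 + v**2. Cubic part: 2*u**2*v + 2*u*v**2 - 2*v**3.
The quadratic part v**2 - u**2 = (v − u)(v + u) splits into two distinct linear factors, so there are two distinct tangent lines y − -1 = ±(x − -3) — this is a node (ordinary double point).
Classification: node.


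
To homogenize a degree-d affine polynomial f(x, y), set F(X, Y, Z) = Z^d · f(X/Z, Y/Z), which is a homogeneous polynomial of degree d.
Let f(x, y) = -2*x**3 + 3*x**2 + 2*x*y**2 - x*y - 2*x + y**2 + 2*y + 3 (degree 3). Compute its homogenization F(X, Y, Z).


F(X, Y, Z) = -2*X**3 + 3*X**2*Z + 2*X*Y**2 - X*Y*Z - 2*X*Z**2 + Y**2*Z + 2*Y*Z**2 + 3*Z**3

deg(f) = 3.
Substitute x = X/Z, y = Y/Z into f, then multiply by Z^3.
  monomial -2·x^3·y^0 ↦ -2·X^3·Y^0·Z^0.
  monomial 3·x^2·y^0 ↦ 3·X^2·Y^0·Z^1.
  monomial 2·x^1·y^2 ↦ 2·X^1·Y^2·Z^0.
  monomial -1·x^1·y^1 ↦ -1·X^1·Y^1·Z^1.
  monomial -2·x^1·y^0 ↦ -2·X^1·Y^0·Z^2.
  monomial 1·x^0·y^2 ↦ 1·X^0·Y^2·Z^1.
  monomial 2·x^0·y^1 ↦ 2·X^0·Y^1·Z^2.
  monomial 3·x^0·y^0 ↦ 3·X^0·Y^0·Z^3.
Collecting: F(X, Y, Z) = -2*X**3 + 3*X**2*Z + 2*X*Y**2 - X*Y*Z - 2*X*Z**2 + Y**2*Z + 2*Y*Z**2 + 3*Z**3.


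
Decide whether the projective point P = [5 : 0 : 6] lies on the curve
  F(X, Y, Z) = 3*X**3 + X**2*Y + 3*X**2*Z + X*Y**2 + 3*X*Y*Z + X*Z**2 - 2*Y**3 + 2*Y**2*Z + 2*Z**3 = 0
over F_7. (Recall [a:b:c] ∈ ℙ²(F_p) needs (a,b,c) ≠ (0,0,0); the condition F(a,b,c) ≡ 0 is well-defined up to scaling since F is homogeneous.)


F(5,0,6) ≡ 2 (mod 7); P is NOT on the curve.

Evaluate F(5, 0, 6) term-by-term (mod 7).
  3*X**3 ↦ 3·125·1·1 = 375
  X**2*Y ↦ 1·25·0·1 = 0
  3*X**2*Z ↦ 3·25·1·6 = 450
  X*Y**2 ↦ 1·5·0·1 = 0
  3*X*Y*Z ↦ 3·5·0·6 = 0
  X*Z**2 ↦ 1·5·1·36 = 180
  -2*Y**3 ↦ -2·1·0·1 = 0
  2*Y**2*Z ↦ 2·1·0·6 = 0
  2*Z**3 ↦ 2·1·1·216 = 432
Sum: F(5, 0, 6) = (375) + (0) + (450) + (0) + (0) + (180) + (0) + (0) + (432) = 1437.
Reducing mod 7: 1437 ≡ 2 (mod 7).
Since F(a, b, c) ≡ 2 ≠ 0 (mod 7), P does NOT lie on the curve.


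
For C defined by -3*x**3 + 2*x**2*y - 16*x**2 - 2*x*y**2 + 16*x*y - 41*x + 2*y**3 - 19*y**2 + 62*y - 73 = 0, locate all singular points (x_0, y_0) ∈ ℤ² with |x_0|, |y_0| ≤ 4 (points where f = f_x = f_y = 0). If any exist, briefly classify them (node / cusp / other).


Singular points: {(-1, 3)}; classification: node.

Compute partial derivatives:
  f_x = -9*x**2 + 4*x*y - 32*x - 2*y**2 + 16*y - 41.
  f_y = 2*x**2 - 4*x*y + 16*x + 6*y**2 - 38*y + 62.
Scan x_0 ∈ {−4, ..., 4}. For each x_0, f_y(x_0, y) is a polynomial in y; find its integer roots y ∈ {−4, ..., 4}, then test f_x and f at those candidates.
  x = -4: f_y(-4, y) = 6*y**2 - 22*y + 30; no integer root y with |y| ≤ 4.
  x = -3: f_y(-3, y) = 6*y**2 - 26*y + 32; no integer root y with |y| ≤ 4.
  x = -2: f_y(-2, y) = 6*y**2 - 30*y + 38; no integer root y with |y| ≤ 4.
  x = -1: f_y(-1, y) = 6*y**2 - 34*y + 48; vanishes at y ∈ {3}. (-1, 3): f_x = 0, f = 0 — SINGULAR.
  x = 0: f_y(0, y) = 6*y**2 - 38*y + 62; no integer root y with |y| ≤ 4.
  x = 1: f_y(1, y) = 6*y**2 - 42*y + 80; no integer root y with |y| ≤ 4.
  x = 2: f_y(2, y) = 6*y**2 - 46*y + 102; no integer root y with |y| ≤ 4.
  x = 3: f_y(3, y) = 6*y**2 - 50*y + 128; no integer root y with |y| ≤ 4.
  x = 4: f_y(4, y) = 6*y**2 - 54*y + 158; no integer root y with |y| ≤ 4.
Only singular point on the grid: (-1, 3).
Classify: substitute x = -1 + u, y = 3 + v and expand: f = -3*u**3 + 2*u**2*v - u**2 - 2*u*v**2 + 2*v**3 + v**2.
No constant or linear terms (consistent with a singular point). Quadratic part: -u**2 + v**2. Cubic part: -3*u**3 + 2*u**2*v - 2*u*v**2 + 2*v**3.
The quadratic part v**2 - u**2 = (v − u)(v + u) splits into two distinct linear factors, so there are two distinct tangent lines y − 3 = ±(x − -1) — this is a node (ordinary double point).
Classification: node.


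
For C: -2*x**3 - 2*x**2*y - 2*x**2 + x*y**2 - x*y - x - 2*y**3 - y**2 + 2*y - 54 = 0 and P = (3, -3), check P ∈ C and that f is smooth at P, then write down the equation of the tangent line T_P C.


Tangent line at P: -19*x - 85*y - 198 = 0.

Step 1: f(3, -3) = 0, so P lies on C.
Step 2: partial derivatives
  f_x(x, y) = -6*x**2 - 4*x*y - 4*x + y**2 - y - 1, f_y(x, y) = -2*x**2 + 2*x*y - x - 6*y**2 - 2*y + 2.
  f_x(P) = -19, f_y(P) = -85 (gradient nonzero, so P is smooth).
Step 3: tangent line at P: -19·(x − 3) + -85·(y − -3) = 0.
Expanding: -19*x - 85*y - 198 = 0.


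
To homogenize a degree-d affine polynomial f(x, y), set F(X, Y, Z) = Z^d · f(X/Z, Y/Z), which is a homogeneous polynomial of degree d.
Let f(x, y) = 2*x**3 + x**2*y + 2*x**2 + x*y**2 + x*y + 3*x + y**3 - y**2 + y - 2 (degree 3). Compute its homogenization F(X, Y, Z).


F(X, Y, Z) = 2*X**3 + X**2*Y + 2*X**2*Z + X*Y**2 + X*Y*Z + 3*X*Z**2 + Y**3 - Y**2*Z + Y*Z**2 - 2*Z**3

deg(f) = 3.
Substitute x = X/Z, y = Y/Z into f, then multiply by Z^3.
  monomial 2·x^3·y^0 ↦ 2·X^3·Y^0·Z^0.
  monomial 1·x^2·y^1 ↦ 1·X^2·Y^1·Z^0.
  monomial 2·x^2·y^0 ↦ 2·X^2·Y^0·Z^1.
  monomial 1·x^1·y^2 ↦ 1·X^1·Y^2·Z^0.
  monomial 1·x^1·y^1 ↦ 1·X^1·Y^1·Z^1.
  monomial 3·x^1·y^0 ↦ 3·X^1·Y^0·Z^2.
  monomial 1·x^0·y^3 ↦ 1·X^0·Y^3·Z^0.
  monomial -1·x^0·y^2 ↦ -1·X^0·Y^2·Z^1.
  monomial 1·x^0·y^1 ↦ 1·X^0·Y^1·Z^2.
  monomial -2·x^0·y^0 ↦ -2·X^0·Y^0·Z^3.
Collecting: F(X, Y, Z) = 2*X**3 + X**2*Y + 2*X**2*Z + X*Y**2 + X*Y*Z + 3*X*Z**2 + Y**3 - Y**2*Z + Y*Z**2 - 2*Z**3.


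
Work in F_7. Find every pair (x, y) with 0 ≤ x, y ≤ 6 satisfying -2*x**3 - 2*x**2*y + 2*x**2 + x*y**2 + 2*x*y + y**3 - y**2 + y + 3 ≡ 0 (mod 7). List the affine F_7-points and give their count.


Affine F_7-points: {(0, 6), (1, 5), (2, 4), (3, 3), (3, 6), (4, 1), (4, 2), (5, 1), (6, 0), (6, 3), (6, 6)}; count = 11.

For each of the 49 pairs (x, y) ∈ F_7², evaluate f(x, y) mod 7. Record the zeros.
  x = 0: [0↦3, 1↦4, 2↦2, 3↦3, 4↦6, 5↦3, 6↦0]  zeros at y ∈ {6}
  x = 1: [0↦3, 1↦5, 2↦6, 3↦5, 4↦1, 5↦0, 6↦1]  zeros at y ∈ {5}
  x = 2: [0↦2, 1↦1, 2↦1, 3↦1, 4↦0, 5↦4, 6↦5]  zeros at y ∈ {4}
  x = 3: [0↦2, 1↦1, 2↦3, 3↦0, 4↦5, 5↦3, 6↦0]  zeros at y ∈ {3, 6}
  x = 4: [0↦5, 1↦0, 2↦0, 3↦4, 4↦4, 5↦6, 6↦2]  zeros at y ∈ {1, 2}
  x = 5: [0↦6, 1↦0, 2↦1, 3↦1, 4↦6, 5↦1, 6↦6]  zeros at y ∈ {1}
  x = 6: [0↦0, 1↦3, 2↦1, 3↦0, 4↦6, 5↦4, 6↦0]  zeros at y ∈ {0, 3, 6}
Collecting zeros: affine points = {(0, 6), (1, 5), (2, 4), (3, 3), (3, 6), (4, 1), (4, 2), (5, 1), (6, 0), (6, 3), (6, 6)}.
Total count |C(F_7)_aff| = 11.


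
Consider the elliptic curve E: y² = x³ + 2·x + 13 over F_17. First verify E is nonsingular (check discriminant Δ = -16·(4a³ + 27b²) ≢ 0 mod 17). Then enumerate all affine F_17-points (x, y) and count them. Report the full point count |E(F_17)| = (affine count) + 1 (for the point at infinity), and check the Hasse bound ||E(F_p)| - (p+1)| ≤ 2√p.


Affine points = {(0, 8), (0, 9), (1, 4), (1, 13), (2, 5), (2, 12), (4, 0), (7, 8), (7, 9), (10, 8), (10, 9), (13, 3), (13, 14), (15, 1), (15, 16)}; affine count = 15; |E(F_17)| = 16.

Discriminant check: Δ ∝ 4a³ + 27b² = 4·2³ + 27·13² = 4·8 + 27·169 ≡ 5 (mod 17). Nonzero ⇒ E is nonsingular.
For each x ∈ F_17, compute rhs = x³ + 2·x + 13 mod 17, then count y ∈ F_17 with y² ≡ rhs.
  x = 0: rhs = 13, matching y values: 8, 9 (2 points).
  x = 1: rhs = 16, matching y values: 4, 13 (2 points).
  x = 2: rhs = 8, matching y values: 5, 12 (2 points).
  x = 3: rhs = 12, matching y values: none (0 points).
  x = 4: rhs = 0, matching y values: 0 (1 points).
  x = 5: rhs = 12, matching y values: none (0 points).
  x = 6: rhs = 3, matching y values: none (0 points).
  x = 7: rhs = 13, matching y values: 8, 9 (2 points).
  x = 8: rhs = 14, matching y values: none (0 points).
  x = 9: rhs = 12, matching y values: none (0 points).
  x = 10: rhs = 13, matching y values: 8, 9 (2 points).
  x = 11: rhs = 6, matching y values: none (0 points).
  x = 12: rhs = 14, matching y values: none (0 points).
  x = 13: rhs = 9, matching y values: 3, 14 (2 points).
  x = 14: rhs = 14, matching y values: none (0 points).
  x = 15: rhs = 1, matching y values: 1, 16 (2 points).
  x = 16: rhs = 10, matching y values: none (0 points).
Total affine count: 15.
Full point count |E(F_17)| = 15 + 1 = 16.
Hasse bound: |16 − (17+1)| = |-2| = 2 ≤ 2√17 ≈ 8.2462 ✓.


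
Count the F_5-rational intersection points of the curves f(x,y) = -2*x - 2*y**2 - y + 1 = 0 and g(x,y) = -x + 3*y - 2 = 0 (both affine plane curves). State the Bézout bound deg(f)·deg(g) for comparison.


Common zeros: {(0, 4), (3, 0)}; count = 2; Bézout bound = 2.

deg(f) = 2, deg(g) = 1, so Bézout bound = 2.
Scan x ∈ F_5. For each x, list the y ∈ F_5 with f(x, y) ≡ 0 and those with g(x, y) ≡ 0 (mod 5); the common zeros in that column are the intersection.
  x = 0: f ≡ 0 at y ∈ {3, 4}; g ≡ 0 at y ∈ {4}; common: {4}.
  x = 1: f ≡ 0 at y ∈ ∅; g ≡ 0 at y ∈ {1}; common: ∅.
  x = 2: f ≡ 0 at y ∈ ∅; g ≡ 0 at y ∈ {3}; common: ∅.
  x = 3: f ≡ 0 at y ∈ {0, 2}; g ≡ 0 at y ∈ {0}; common: {0}.
  x = 4: f ≡ 0 at y ∈ {1}; g ≡ 0 at y ∈ {2}; common: ∅.
Collecting: common zeros = {(0, 4), (3, 0)}, so the count is 2.
Comparison with the Bézout bound: 2 ≤ 2 = deg(f)·deg(g), as expected for curves with no common component (the bound is attained).


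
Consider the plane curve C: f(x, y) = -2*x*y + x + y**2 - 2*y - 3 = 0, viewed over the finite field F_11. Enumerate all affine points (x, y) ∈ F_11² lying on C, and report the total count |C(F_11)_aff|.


Affine F_11-points: {(0, 3), (0, 10), (3, 0), (3, 8), (5, 5), (5, 7), (7, 1), (7, 4), (10, 2), (10, 9)}; count = 10.

For each of the 121 pairs (x, y) ∈ F_11², evaluate f(x, y) mod 11. Record the zeros.
  x = 0: [0↦8, 1↦7, 2↦8, 3↦0, 4↦5, 5↦1, 6↦10, 7↦10, 8↦1, 9↦5, 10↦0]  zeros at y ∈ {3, 10}
  x = 1: [0↦9, 1↦6, 2↦5, 3↦6, 4↦9, 5↦3, 6↦10, 7↦8, 8↦8, 9↦10, 10↦3]  zeros at y ∈ ∅
  x = 2: [0↦10, 1↦5, 2↦2, 3↦1, 4↦2, 5↦5, 6↦10, 7↦6, 8↦4, 9↦4, 10↦6]  zeros at y ∈ ∅
  x = 3: [0↦0, 1↦4, 2↦10, 3↦7, 4↦6, 5↦7, 6↦10, 7↦4, 8↦0, 9↦9, 10↦9]  zeros at y ∈ {0, 8}
  x = 4: [0↦1, 1↦3, 2↦7, 3↦2, 4↦10, 5↦9, 6↦10, 7↦2, 8↦7, 9↦3, 10↦1]  zeros at y ∈ ∅
  x = 5: [0↦2, 1↦2, 2↦4, 3↦8, 4↦3, 5↦0, 6↦10, 7↦0, 8↦3, 9↦8, 10↦4]  zeros at y ∈ {5, 7}
  x = 6: [0↦3, 1↦1, 2↦1, 3↦3, 4↦7, 5↦2, 6↦10, 7↦9, 8↦10, 9↦2, 10↦7]  zeros at y ∈ ∅
  x = 7: [0↦4, 1↦0, 2↦9, 3↦9, 4↦0, 5↦4, 6↦10, 7↦7, 8↦6, 9↦7, 10↦10]  zeros at y ∈ {1, 4}
  x = 8: [0↦5, 1↦10, 2↦6, 3↦4, 4↦4, 5↦6, 6↦10, 7↦5, 8↦2, 9↦1, 10↦2]  zeros at y ∈ ∅
  x = 9: [0↦6, 1↦9, 2↦3, 3↦10, 4↦8, 5↦8, 6↦10, 7↦3, 8↦9, 9↦6, 10↦5]  zeros at y ∈ ∅
  x = 10: [0↦7, 1↦8, 2↦0, 3↦5, 4↦1, 5↦10, 6↦10, 7↦1, 8↦5, 9↦0, 10↦8]  zeros at y ∈ {2, 9}
Collecting zeros: affine points = {(0, 3), (0, 10), (3, 0), (3, 8), (5, 5), (5, 7), (7, 1), (7, 4), (10, 2), (10, 9)}.
Total count |C(F_11)_aff| = 10.


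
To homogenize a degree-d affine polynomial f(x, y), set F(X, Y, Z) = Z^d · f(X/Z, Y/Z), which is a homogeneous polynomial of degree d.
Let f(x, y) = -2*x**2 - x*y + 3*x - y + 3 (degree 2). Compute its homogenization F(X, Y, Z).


F(X, Y, Z) = -2*X**2 - X*Y + 3*X*Z - Y*Z + 3*Z**2

deg(f) = 2.
Substitute x = X/Z, y = Y/Z into f, then multiply by Z^2.
  monomial -2·x^2·y^0 ↦ -2·X^2·Y^0·Z^0.
  monomial -1·x^1·y^1 ↦ -1·X^1·Y^1·Z^0.
  monomial 3·x^1·y^0 ↦ 3·X^1·Y^0·Z^1.
  monomial -1·x^0·y^1 ↦ -1·X^0·Y^1·Z^1.
  monomial 3·x^0·y^0 ↦ 3·X^0·Y^0·Z^2.
Collecting: F(X, Y, Z) = -2*X**2 - X*Y + 3*X*Z - Y*Z + 3*Z**2.


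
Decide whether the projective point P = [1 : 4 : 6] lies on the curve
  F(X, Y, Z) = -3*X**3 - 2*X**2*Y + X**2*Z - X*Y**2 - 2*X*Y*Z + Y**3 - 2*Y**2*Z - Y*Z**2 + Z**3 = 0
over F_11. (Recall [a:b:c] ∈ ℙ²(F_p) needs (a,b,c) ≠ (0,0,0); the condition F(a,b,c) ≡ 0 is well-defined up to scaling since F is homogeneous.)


F(1,4,6) ≡ 7 (mod 11); P is NOT on the curve.

Evaluate F(1, 4, 6) term-by-term (mod 11).
  -3*X**3 ↦ -3·1·1·1 = -3
  -2*X**2*Y ↦ -2·1·4·1 = -8
  X**2*Z ↦ 1·1·1·6 = 6
  -X*Y**2 ↦ -1·1·16·1 = -16
  -2*X*Y*Z ↦ -2·1·4·6 = -48
  Y**3 ↦ 1·1·64·1 = 64
  -2*Y**2*Z ↦ -2·1·16·6 = -192
  -Y*Z**2 ↦ -1·1·4·36 = -144
  Z**3 ↦ 1·1·1·216 = 216
Sum: F(1, 4, 6) = (-3) + (-8) + (6) + (-16) + (-48) + (64) + (-192) + (-144) + (216) = -125.
Reducing mod 11: -125 ≡ 7 (mod 11).
Since F(a, b, c) ≡ 7 ≠ 0 (mod 11), P does NOT lie on the curve.


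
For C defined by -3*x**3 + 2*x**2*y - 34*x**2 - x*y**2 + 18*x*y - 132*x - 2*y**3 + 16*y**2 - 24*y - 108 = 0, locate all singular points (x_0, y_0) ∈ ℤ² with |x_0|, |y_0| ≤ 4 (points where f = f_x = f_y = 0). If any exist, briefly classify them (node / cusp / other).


Singular points: {(-3, 3)}; classification: node.

Compute partial derivatives:
  f_x = -9*x**2 + 4*x*y - 68*x - y**2 + 18*y - 132.
  f_y = 2*x**2 - 2*x*y + 18*x - 6*y**2 + 32*y - 24.
Scan x_0 ∈ {−4, ..., 4}. For each x_0, f_y(x_0, y) is a polynomial in y; find its integer roots y ∈ {−4, ..., 4}, then test f_x and f at those candidates.
  x = -4: f_y(-4, y) = -6*y**2 + 40*y - 64; vanishes at y ∈ {4}. (-4, 4): f_x = -12 ≠ 0.
  x = -3: f_y(-3, y) = -6*y**2 + 38*y - 60; vanishes at y ∈ {3}. (-3, 3): f_x = 0, f = 0 — SINGULAR.
  x = -2: f_y(-2, y) = -6*y**2 + 36*y - 52; no integer root y with |y| ≤ 4.
  x = -1: f_y(-1, y) = -6*y**2 + 34*y - 40; vanishes at y ∈ {4}. (-1, 4): f_x = -33 ≠ 0.
  x = 0: f_y(0, y) = -6*y**2 + 32*y - 24; no integer root y with |y| ≤ 4.
  x = 1: f_y(1, y) = -6*y**2 + 30*y - 4; no integer root y with |y| ≤ 4.
  x = 2: f_y(2, y) = -6*y**2 + 28*y + 20; no integer root y with |y| ≤ 4.
  x = 3: f_y(3, y) = -6*y**2 + 26*y + 48; no integer root y with |y| ≤ 4.
  x = 4: f_y(4, y) = -6*y**2 + 24*y + 80; no integer root y with |y| ≤ 4.
Only singular point on the grid: (-3, 3).
Classify: substitute x = -3 + u, y = 3 + v and expand: f = -3*u**3 + 2*u**2*v - u**2 - u*v**2 - 2*v**3 + v**2.
No constant or linear terms (consistent with a singular point). Quadratic part: -u**2 + v**2. Cubic part: -3*u**3 + 2*u**2*v - u*v**2 - 2*v**3.
The quadratic part v**2 - u**2 = (v − u)(v + u) splits into two distinct linear factors, so there are two distinct tangent lines y − 3 = ±(x − -3) — this is a node (ordinary double point).
Classification: node.


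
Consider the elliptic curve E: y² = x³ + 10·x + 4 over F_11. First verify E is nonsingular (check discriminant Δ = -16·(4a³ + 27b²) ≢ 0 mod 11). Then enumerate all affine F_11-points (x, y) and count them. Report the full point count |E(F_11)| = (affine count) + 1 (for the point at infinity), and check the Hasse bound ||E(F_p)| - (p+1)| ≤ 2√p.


Affine points = {(0, 2), (0, 9), (1, 2), (1, 9), (4, 3), (4, 8), (5, 5), (5, 6), (6, 4), (6, 7), (9, 3), (9, 8), (10, 2), (10, 9)}; affine count = 14; |E(F_11)| = 15.

Discriminant check: Δ ∝ 4a³ + 27b² = 4·10³ + 27·4² = 4·1000 + 27·16 ≡ 10 (mod 11). Nonzero ⇒ E is nonsingular.
For each x ∈ F_11, compute rhs = x³ + 10·x + 4 mod 11, then count y ∈ F_11 with y² ≡ rhs.
  x = 0: rhs = 4, matching y values: 2, 9 (2 points).
  x = 1: rhs = 4, matching y values: 2, 9 (2 points).
  x = 2: rhs = 10, matching y values: none (0 points).
  x = 3: rhs = 6, matching y values: none (0 points).
  x = 4: rhs = 9, matching y values: 3, 8 (2 points).
  x = 5: rhs = 3, matching y values: 5, 6 (2 points).
  x = 6: rhs = 5, matching y values: 4, 7 (2 points).
  x = 7: rhs = 10, matching y values: none (0 points).
  x = 8: rhs = 2, matching y values: none (0 points).
  x = 9: rhs = 9, matching y values: 3, 8 (2 points).
  x = 10: rhs = 4, matching y values: 2, 9 (2 points).
Total affine count: 14.
Full point count |E(F_11)| = 14 + 1 = 15.
Hasse bound: |15 − (11+1)| = |3| = 3 ≤ 2√11 ≈ 6.6332 ✓.


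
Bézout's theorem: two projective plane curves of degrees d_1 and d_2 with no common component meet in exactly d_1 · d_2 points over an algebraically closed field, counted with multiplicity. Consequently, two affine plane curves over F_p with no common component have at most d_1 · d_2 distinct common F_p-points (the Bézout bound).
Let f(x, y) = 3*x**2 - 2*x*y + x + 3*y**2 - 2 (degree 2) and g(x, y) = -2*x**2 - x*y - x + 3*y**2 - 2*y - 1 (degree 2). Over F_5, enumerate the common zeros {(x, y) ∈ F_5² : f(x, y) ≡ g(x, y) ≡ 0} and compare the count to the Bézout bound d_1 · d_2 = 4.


Common zeros: {(0, 3), (4, 1)}; count = 2; Bézout bound = 4.

deg(f) = 2, deg(g) = 2, so Bézout bound = 4.
Scan x ∈ F_5. For each x, list the y ∈ F_5 with f(x, y) ≡ 0 and those with g(x, y) ≡ 0 (mod 5); the common zeros in that column are the intersection.
  x = 0: f ≡ 0 at y ∈ {2, 3}; g ≡ 0 at y ∈ {1, 3}; common: {3}.
  x = 1: f ≡ 0 at y ∈ {2}; g ≡ 0 at y ∈ ∅; common: ∅.
  x = 2: f ≡ 0 at y ∈ ∅; g ≡ 0 at y ∈ ∅; common: ∅.
  x = 3: f ≡ 0 at y ∈ {1}; g ≡ 0 at y ∈ {2, 3}; common: ∅.
  x = 4: f ≡ 0 at y ∈ {0, 1}; g ≡ 0 at y ∈ {1}; common: {1}.
Collecting: common zeros = {(0, 3), (4, 1)}, so the count is 2.
Comparison with the Bézout bound: 2 ≤ 4 = deg(f)·deg(g), as expected for curves with no common component (the affine F_5-count falls short of the bound because intersections may lie at infinity, over extension fields, or carry multiplicity).


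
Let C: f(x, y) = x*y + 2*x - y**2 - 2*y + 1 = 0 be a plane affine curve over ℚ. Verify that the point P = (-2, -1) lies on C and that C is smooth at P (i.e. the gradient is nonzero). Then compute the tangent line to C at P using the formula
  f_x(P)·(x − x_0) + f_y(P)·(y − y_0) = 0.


Tangent line at P: x - 2*y = 0.

Step 1: f(-2, -1) = 0, so P lies on C.
Step 2: partial derivatives
  f_x(x, y) = y + 2, f_y(x, y) = x - 2*y - 2.
  f_x(P) = 1, f_y(P) = -2 (gradient nonzero, so P is smooth).
Step 3: tangent line at P: 1·(x − -2) + -2·(y − -1) = 0.
Expanding: x - 2*y = 0.


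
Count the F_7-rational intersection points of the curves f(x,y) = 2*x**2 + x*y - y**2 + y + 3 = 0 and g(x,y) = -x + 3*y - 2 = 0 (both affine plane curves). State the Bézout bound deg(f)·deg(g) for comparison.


Common zeros: {(2, 6), (3, 4)}; count = 2; Bézout bound = 2.

deg(f) = 2, deg(g) = 1, so Bézout bound = 2.
Scan x ∈ F_7. For each x, list the y ∈ F_7 with f(x, y) ≡ 0 and those with g(x, y) ≡ 0 (mod 7); the common zeros in that column are the intersection.
  x = 0: f ≡ 0 at y ∈ ∅; g ≡ 0 at y ∈ {3}; common: ∅.
  x = 1: f ≡ 0 at y ∈ ∅; g ≡ 0 at y ∈ {1}; common: ∅.
  x = 2: f ≡ 0 at y ∈ {4, 6}; g ≡ 0 at y ∈ {6}; common: {6}.
  x = 3: f ≡ 0 at y ∈ {0, 4}; g ≡ 0 at y ∈ {4}; common: {4}.
  x = 4: f ≡ 0 at y ∈ {0, 5}; g ≡ 0 at y ∈ {2}; common: ∅.
  x = 5: f ≡ 0 at y ∈ ∅; g ≡ 0 at y ∈ {0}; common: ∅.
  x = 6: f ≡ 0 at y ∈ ∅; g ≡ 0 at y ∈ {5}; common: ∅.
Collecting: common zeros = {(2, 6), (3, 4)}, so the count is 2.
Comparison with the Bézout bound: 2 ≤ 2 = deg(f)·deg(g), as expected for curves with no common component (the bound is attained).
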